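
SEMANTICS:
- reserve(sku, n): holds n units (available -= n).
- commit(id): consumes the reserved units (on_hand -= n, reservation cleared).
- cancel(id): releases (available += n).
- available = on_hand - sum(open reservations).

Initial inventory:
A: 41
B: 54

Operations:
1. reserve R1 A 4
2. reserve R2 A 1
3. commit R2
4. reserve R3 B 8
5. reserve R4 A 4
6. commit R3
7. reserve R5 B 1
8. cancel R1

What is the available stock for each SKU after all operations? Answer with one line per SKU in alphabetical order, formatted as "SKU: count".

Step 1: reserve R1 A 4 -> on_hand[A=41 B=54] avail[A=37 B=54] open={R1}
Step 2: reserve R2 A 1 -> on_hand[A=41 B=54] avail[A=36 B=54] open={R1,R2}
Step 3: commit R2 -> on_hand[A=40 B=54] avail[A=36 B=54] open={R1}
Step 4: reserve R3 B 8 -> on_hand[A=40 B=54] avail[A=36 B=46] open={R1,R3}
Step 5: reserve R4 A 4 -> on_hand[A=40 B=54] avail[A=32 B=46] open={R1,R3,R4}
Step 6: commit R3 -> on_hand[A=40 B=46] avail[A=32 B=46] open={R1,R4}
Step 7: reserve R5 B 1 -> on_hand[A=40 B=46] avail[A=32 B=45] open={R1,R4,R5}
Step 8: cancel R1 -> on_hand[A=40 B=46] avail[A=36 B=45] open={R4,R5}

Answer: A: 36
B: 45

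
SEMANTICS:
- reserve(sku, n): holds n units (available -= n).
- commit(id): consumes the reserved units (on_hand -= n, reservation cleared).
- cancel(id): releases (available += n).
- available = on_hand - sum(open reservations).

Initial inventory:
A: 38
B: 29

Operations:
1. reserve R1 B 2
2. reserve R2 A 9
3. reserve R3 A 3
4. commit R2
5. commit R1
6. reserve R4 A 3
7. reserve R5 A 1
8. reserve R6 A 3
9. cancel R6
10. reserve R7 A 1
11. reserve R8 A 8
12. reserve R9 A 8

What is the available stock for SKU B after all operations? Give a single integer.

Answer: 27

Derivation:
Step 1: reserve R1 B 2 -> on_hand[A=38 B=29] avail[A=38 B=27] open={R1}
Step 2: reserve R2 A 9 -> on_hand[A=38 B=29] avail[A=29 B=27] open={R1,R2}
Step 3: reserve R3 A 3 -> on_hand[A=38 B=29] avail[A=26 B=27] open={R1,R2,R3}
Step 4: commit R2 -> on_hand[A=29 B=29] avail[A=26 B=27] open={R1,R3}
Step 5: commit R1 -> on_hand[A=29 B=27] avail[A=26 B=27] open={R3}
Step 6: reserve R4 A 3 -> on_hand[A=29 B=27] avail[A=23 B=27] open={R3,R4}
Step 7: reserve R5 A 1 -> on_hand[A=29 B=27] avail[A=22 B=27] open={R3,R4,R5}
Step 8: reserve R6 A 3 -> on_hand[A=29 B=27] avail[A=19 B=27] open={R3,R4,R5,R6}
Step 9: cancel R6 -> on_hand[A=29 B=27] avail[A=22 B=27] open={R3,R4,R5}
Step 10: reserve R7 A 1 -> on_hand[A=29 B=27] avail[A=21 B=27] open={R3,R4,R5,R7}
Step 11: reserve R8 A 8 -> on_hand[A=29 B=27] avail[A=13 B=27] open={R3,R4,R5,R7,R8}
Step 12: reserve R9 A 8 -> on_hand[A=29 B=27] avail[A=5 B=27] open={R3,R4,R5,R7,R8,R9}
Final available[B] = 27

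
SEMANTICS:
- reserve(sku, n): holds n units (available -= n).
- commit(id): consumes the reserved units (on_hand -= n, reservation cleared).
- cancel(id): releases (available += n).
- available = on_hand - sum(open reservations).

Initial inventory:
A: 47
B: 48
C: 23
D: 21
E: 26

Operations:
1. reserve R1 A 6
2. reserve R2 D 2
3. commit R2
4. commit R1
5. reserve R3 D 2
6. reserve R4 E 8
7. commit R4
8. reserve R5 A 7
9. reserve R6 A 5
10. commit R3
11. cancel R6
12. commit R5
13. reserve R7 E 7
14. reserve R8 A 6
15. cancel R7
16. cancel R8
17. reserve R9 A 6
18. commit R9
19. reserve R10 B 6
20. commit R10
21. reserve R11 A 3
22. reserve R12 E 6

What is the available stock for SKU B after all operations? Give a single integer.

Step 1: reserve R1 A 6 -> on_hand[A=47 B=48 C=23 D=21 E=26] avail[A=41 B=48 C=23 D=21 E=26] open={R1}
Step 2: reserve R2 D 2 -> on_hand[A=47 B=48 C=23 D=21 E=26] avail[A=41 B=48 C=23 D=19 E=26] open={R1,R2}
Step 3: commit R2 -> on_hand[A=47 B=48 C=23 D=19 E=26] avail[A=41 B=48 C=23 D=19 E=26] open={R1}
Step 4: commit R1 -> on_hand[A=41 B=48 C=23 D=19 E=26] avail[A=41 B=48 C=23 D=19 E=26] open={}
Step 5: reserve R3 D 2 -> on_hand[A=41 B=48 C=23 D=19 E=26] avail[A=41 B=48 C=23 D=17 E=26] open={R3}
Step 6: reserve R4 E 8 -> on_hand[A=41 B=48 C=23 D=19 E=26] avail[A=41 B=48 C=23 D=17 E=18] open={R3,R4}
Step 7: commit R4 -> on_hand[A=41 B=48 C=23 D=19 E=18] avail[A=41 B=48 C=23 D=17 E=18] open={R3}
Step 8: reserve R5 A 7 -> on_hand[A=41 B=48 C=23 D=19 E=18] avail[A=34 B=48 C=23 D=17 E=18] open={R3,R5}
Step 9: reserve R6 A 5 -> on_hand[A=41 B=48 C=23 D=19 E=18] avail[A=29 B=48 C=23 D=17 E=18] open={R3,R5,R6}
Step 10: commit R3 -> on_hand[A=41 B=48 C=23 D=17 E=18] avail[A=29 B=48 C=23 D=17 E=18] open={R5,R6}
Step 11: cancel R6 -> on_hand[A=41 B=48 C=23 D=17 E=18] avail[A=34 B=48 C=23 D=17 E=18] open={R5}
Step 12: commit R5 -> on_hand[A=34 B=48 C=23 D=17 E=18] avail[A=34 B=48 C=23 D=17 E=18] open={}
Step 13: reserve R7 E 7 -> on_hand[A=34 B=48 C=23 D=17 E=18] avail[A=34 B=48 C=23 D=17 E=11] open={R7}
Step 14: reserve R8 A 6 -> on_hand[A=34 B=48 C=23 D=17 E=18] avail[A=28 B=48 C=23 D=17 E=11] open={R7,R8}
Step 15: cancel R7 -> on_hand[A=34 B=48 C=23 D=17 E=18] avail[A=28 B=48 C=23 D=17 E=18] open={R8}
Step 16: cancel R8 -> on_hand[A=34 B=48 C=23 D=17 E=18] avail[A=34 B=48 C=23 D=17 E=18] open={}
Step 17: reserve R9 A 6 -> on_hand[A=34 B=48 C=23 D=17 E=18] avail[A=28 B=48 C=23 D=17 E=18] open={R9}
Step 18: commit R9 -> on_hand[A=28 B=48 C=23 D=17 E=18] avail[A=28 B=48 C=23 D=17 E=18] open={}
Step 19: reserve R10 B 6 -> on_hand[A=28 B=48 C=23 D=17 E=18] avail[A=28 B=42 C=23 D=17 E=18] open={R10}
Step 20: commit R10 -> on_hand[A=28 B=42 C=23 D=17 E=18] avail[A=28 B=42 C=23 D=17 E=18] open={}
Step 21: reserve R11 A 3 -> on_hand[A=28 B=42 C=23 D=17 E=18] avail[A=25 B=42 C=23 D=17 E=18] open={R11}
Step 22: reserve R12 E 6 -> on_hand[A=28 B=42 C=23 D=17 E=18] avail[A=25 B=42 C=23 D=17 E=12] open={R11,R12}
Final available[B] = 42

Answer: 42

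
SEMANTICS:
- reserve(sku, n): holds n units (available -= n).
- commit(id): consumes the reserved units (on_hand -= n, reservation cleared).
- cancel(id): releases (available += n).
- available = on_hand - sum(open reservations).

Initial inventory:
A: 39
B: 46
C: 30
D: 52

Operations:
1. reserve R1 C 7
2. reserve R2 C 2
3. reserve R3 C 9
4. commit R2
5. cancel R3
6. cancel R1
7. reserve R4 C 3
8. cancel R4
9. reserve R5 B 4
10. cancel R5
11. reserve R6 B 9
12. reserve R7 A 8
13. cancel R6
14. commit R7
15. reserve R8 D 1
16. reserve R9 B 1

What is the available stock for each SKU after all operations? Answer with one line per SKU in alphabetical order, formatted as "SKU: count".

Step 1: reserve R1 C 7 -> on_hand[A=39 B=46 C=30 D=52] avail[A=39 B=46 C=23 D=52] open={R1}
Step 2: reserve R2 C 2 -> on_hand[A=39 B=46 C=30 D=52] avail[A=39 B=46 C=21 D=52] open={R1,R2}
Step 3: reserve R3 C 9 -> on_hand[A=39 B=46 C=30 D=52] avail[A=39 B=46 C=12 D=52] open={R1,R2,R3}
Step 4: commit R2 -> on_hand[A=39 B=46 C=28 D=52] avail[A=39 B=46 C=12 D=52] open={R1,R3}
Step 5: cancel R3 -> on_hand[A=39 B=46 C=28 D=52] avail[A=39 B=46 C=21 D=52] open={R1}
Step 6: cancel R1 -> on_hand[A=39 B=46 C=28 D=52] avail[A=39 B=46 C=28 D=52] open={}
Step 7: reserve R4 C 3 -> on_hand[A=39 B=46 C=28 D=52] avail[A=39 B=46 C=25 D=52] open={R4}
Step 8: cancel R4 -> on_hand[A=39 B=46 C=28 D=52] avail[A=39 B=46 C=28 D=52] open={}
Step 9: reserve R5 B 4 -> on_hand[A=39 B=46 C=28 D=52] avail[A=39 B=42 C=28 D=52] open={R5}
Step 10: cancel R5 -> on_hand[A=39 B=46 C=28 D=52] avail[A=39 B=46 C=28 D=52] open={}
Step 11: reserve R6 B 9 -> on_hand[A=39 B=46 C=28 D=52] avail[A=39 B=37 C=28 D=52] open={R6}
Step 12: reserve R7 A 8 -> on_hand[A=39 B=46 C=28 D=52] avail[A=31 B=37 C=28 D=52] open={R6,R7}
Step 13: cancel R6 -> on_hand[A=39 B=46 C=28 D=52] avail[A=31 B=46 C=28 D=52] open={R7}
Step 14: commit R7 -> on_hand[A=31 B=46 C=28 D=52] avail[A=31 B=46 C=28 D=52] open={}
Step 15: reserve R8 D 1 -> on_hand[A=31 B=46 C=28 D=52] avail[A=31 B=46 C=28 D=51] open={R8}
Step 16: reserve R9 B 1 -> on_hand[A=31 B=46 C=28 D=52] avail[A=31 B=45 C=28 D=51] open={R8,R9}

Answer: A: 31
B: 45
C: 28
D: 51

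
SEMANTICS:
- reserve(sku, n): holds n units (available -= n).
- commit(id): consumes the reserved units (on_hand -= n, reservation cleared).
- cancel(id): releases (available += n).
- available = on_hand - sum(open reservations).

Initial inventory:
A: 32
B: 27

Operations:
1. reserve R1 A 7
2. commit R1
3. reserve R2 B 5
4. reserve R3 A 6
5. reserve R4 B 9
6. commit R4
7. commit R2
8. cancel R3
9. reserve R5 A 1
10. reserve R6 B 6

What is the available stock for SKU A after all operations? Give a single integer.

Step 1: reserve R1 A 7 -> on_hand[A=32 B=27] avail[A=25 B=27] open={R1}
Step 2: commit R1 -> on_hand[A=25 B=27] avail[A=25 B=27] open={}
Step 3: reserve R2 B 5 -> on_hand[A=25 B=27] avail[A=25 B=22] open={R2}
Step 4: reserve R3 A 6 -> on_hand[A=25 B=27] avail[A=19 B=22] open={R2,R3}
Step 5: reserve R4 B 9 -> on_hand[A=25 B=27] avail[A=19 B=13] open={R2,R3,R4}
Step 6: commit R4 -> on_hand[A=25 B=18] avail[A=19 B=13] open={R2,R3}
Step 7: commit R2 -> on_hand[A=25 B=13] avail[A=19 B=13] open={R3}
Step 8: cancel R3 -> on_hand[A=25 B=13] avail[A=25 B=13] open={}
Step 9: reserve R5 A 1 -> on_hand[A=25 B=13] avail[A=24 B=13] open={R5}
Step 10: reserve R6 B 6 -> on_hand[A=25 B=13] avail[A=24 B=7] open={R5,R6}
Final available[A] = 24

Answer: 24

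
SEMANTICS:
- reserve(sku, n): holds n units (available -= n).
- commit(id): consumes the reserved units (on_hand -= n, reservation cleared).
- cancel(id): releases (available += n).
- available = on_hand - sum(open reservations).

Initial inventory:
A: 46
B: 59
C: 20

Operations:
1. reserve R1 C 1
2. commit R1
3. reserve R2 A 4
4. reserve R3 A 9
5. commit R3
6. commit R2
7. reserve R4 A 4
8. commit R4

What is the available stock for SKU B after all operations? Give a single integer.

Answer: 59

Derivation:
Step 1: reserve R1 C 1 -> on_hand[A=46 B=59 C=20] avail[A=46 B=59 C=19] open={R1}
Step 2: commit R1 -> on_hand[A=46 B=59 C=19] avail[A=46 B=59 C=19] open={}
Step 3: reserve R2 A 4 -> on_hand[A=46 B=59 C=19] avail[A=42 B=59 C=19] open={R2}
Step 4: reserve R3 A 9 -> on_hand[A=46 B=59 C=19] avail[A=33 B=59 C=19] open={R2,R3}
Step 5: commit R3 -> on_hand[A=37 B=59 C=19] avail[A=33 B=59 C=19] open={R2}
Step 6: commit R2 -> on_hand[A=33 B=59 C=19] avail[A=33 B=59 C=19] open={}
Step 7: reserve R4 A 4 -> on_hand[A=33 B=59 C=19] avail[A=29 B=59 C=19] open={R4}
Step 8: commit R4 -> on_hand[A=29 B=59 C=19] avail[A=29 B=59 C=19] open={}
Final available[B] = 59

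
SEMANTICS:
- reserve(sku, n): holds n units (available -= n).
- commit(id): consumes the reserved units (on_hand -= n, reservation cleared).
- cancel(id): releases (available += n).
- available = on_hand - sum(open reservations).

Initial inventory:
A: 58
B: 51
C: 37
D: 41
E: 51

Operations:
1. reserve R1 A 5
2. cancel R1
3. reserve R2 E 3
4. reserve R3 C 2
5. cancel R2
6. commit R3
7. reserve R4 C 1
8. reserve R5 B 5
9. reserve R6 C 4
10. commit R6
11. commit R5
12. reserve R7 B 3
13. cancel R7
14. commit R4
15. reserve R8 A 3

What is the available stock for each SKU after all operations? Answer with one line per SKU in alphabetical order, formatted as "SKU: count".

Step 1: reserve R1 A 5 -> on_hand[A=58 B=51 C=37 D=41 E=51] avail[A=53 B=51 C=37 D=41 E=51] open={R1}
Step 2: cancel R1 -> on_hand[A=58 B=51 C=37 D=41 E=51] avail[A=58 B=51 C=37 D=41 E=51] open={}
Step 3: reserve R2 E 3 -> on_hand[A=58 B=51 C=37 D=41 E=51] avail[A=58 B=51 C=37 D=41 E=48] open={R2}
Step 4: reserve R3 C 2 -> on_hand[A=58 B=51 C=37 D=41 E=51] avail[A=58 B=51 C=35 D=41 E=48] open={R2,R3}
Step 5: cancel R2 -> on_hand[A=58 B=51 C=37 D=41 E=51] avail[A=58 B=51 C=35 D=41 E=51] open={R3}
Step 6: commit R3 -> on_hand[A=58 B=51 C=35 D=41 E=51] avail[A=58 B=51 C=35 D=41 E=51] open={}
Step 7: reserve R4 C 1 -> on_hand[A=58 B=51 C=35 D=41 E=51] avail[A=58 B=51 C=34 D=41 E=51] open={R4}
Step 8: reserve R5 B 5 -> on_hand[A=58 B=51 C=35 D=41 E=51] avail[A=58 B=46 C=34 D=41 E=51] open={R4,R5}
Step 9: reserve R6 C 4 -> on_hand[A=58 B=51 C=35 D=41 E=51] avail[A=58 B=46 C=30 D=41 E=51] open={R4,R5,R6}
Step 10: commit R6 -> on_hand[A=58 B=51 C=31 D=41 E=51] avail[A=58 B=46 C=30 D=41 E=51] open={R4,R5}
Step 11: commit R5 -> on_hand[A=58 B=46 C=31 D=41 E=51] avail[A=58 B=46 C=30 D=41 E=51] open={R4}
Step 12: reserve R7 B 3 -> on_hand[A=58 B=46 C=31 D=41 E=51] avail[A=58 B=43 C=30 D=41 E=51] open={R4,R7}
Step 13: cancel R7 -> on_hand[A=58 B=46 C=31 D=41 E=51] avail[A=58 B=46 C=30 D=41 E=51] open={R4}
Step 14: commit R4 -> on_hand[A=58 B=46 C=30 D=41 E=51] avail[A=58 B=46 C=30 D=41 E=51] open={}
Step 15: reserve R8 A 3 -> on_hand[A=58 B=46 C=30 D=41 E=51] avail[A=55 B=46 C=30 D=41 E=51] open={R8}

Answer: A: 55
B: 46
C: 30
D: 41
E: 51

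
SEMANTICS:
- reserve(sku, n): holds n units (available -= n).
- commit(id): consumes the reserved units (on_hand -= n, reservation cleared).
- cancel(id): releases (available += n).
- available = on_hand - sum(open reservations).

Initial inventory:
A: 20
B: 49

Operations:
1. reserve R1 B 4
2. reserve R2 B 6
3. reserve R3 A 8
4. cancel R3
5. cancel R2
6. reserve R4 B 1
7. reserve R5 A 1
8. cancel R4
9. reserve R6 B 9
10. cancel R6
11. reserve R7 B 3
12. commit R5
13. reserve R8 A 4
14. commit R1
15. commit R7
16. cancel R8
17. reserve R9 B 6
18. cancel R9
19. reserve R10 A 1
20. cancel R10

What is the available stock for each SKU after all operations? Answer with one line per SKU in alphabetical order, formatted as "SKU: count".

Answer: A: 19
B: 42

Derivation:
Step 1: reserve R1 B 4 -> on_hand[A=20 B=49] avail[A=20 B=45] open={R1}
Step 2: reserve R2 B 6 -> on_hand[A=20 B=49] avail[A=20 B=39] open={R1,R2}
Step 3: reserve R3 A 8 -> on_hand[A=20 B=49] avail[A=12 B=39] open={R1,R2,R3}
Step 4: cancel R3 -> on_hand[A=20 B=49] avail[A=20 B=39] open={R1,R2}
Step 5: cancel R2 -> on_hand[A=20 B=49] avail[A=20 B=45] open={R1}
Step 6: reserve R4 B 1 -> on_hand[A=20 B=49] avail[A=20 B=44] open={R1,R4}
Step 7: reserve R5 A 1 -> on_hand[A=20 B=49] avail[A=19 B=44] open={R1,R4,R5}
Step 8: cancel R4 -> on_hand[A=20 B=49] avail[A=19 B=45] open={R1,R5}
Step 9: reserve R6 B 9 -> on_hand[A=20 B=49] avail[A=19 B=36] open={R1,R5,R6}
Step 10: cancel R6 -> on_hand[A=20 B=49] avail[A=19 B=45] open={R1,R5}
Step 11: reserve R7 B 3 -> on_hand[A=20 B=49] avail[A=19 B=42] open={R1,R5,R7}
Step 12: commit R5 -> on_hand[A=19 B=49] avail[A=19 B=42] open={R1,R7}
Step 13: reserve R8 A 4 -> on_hand[A=19 B=49] avail[A=15 B=42] open={R1,R7,R8}
Step 14: commit R1 -> on_hand[A=19 B=45] avail[A=15 B=42] open={R7,R8}
Step 15: commit R7 -> on_hand[A=19 B=42] avail[A=15 B=42] open={R8}
Step 16: cancel R8 -> on_hand[A=19 B=42] avail[A=19 B=42] open={}
Step 17: reserve R9 B 6 -> on_hand[A=19 B=42] avail[A=19 B=36] open={R9}
Step 18: cancel R9 -> on_hand[A=19 B=42] avail[A=19 B=42] open={}
Step 19: reserve R10 A 1 -> on_hand[A=19 B=42] avail[A=18 B=42] open={R10}
Step 20: cancel R10 -> on_hand[A=19 B=42] avail[A=19 B=42] open={}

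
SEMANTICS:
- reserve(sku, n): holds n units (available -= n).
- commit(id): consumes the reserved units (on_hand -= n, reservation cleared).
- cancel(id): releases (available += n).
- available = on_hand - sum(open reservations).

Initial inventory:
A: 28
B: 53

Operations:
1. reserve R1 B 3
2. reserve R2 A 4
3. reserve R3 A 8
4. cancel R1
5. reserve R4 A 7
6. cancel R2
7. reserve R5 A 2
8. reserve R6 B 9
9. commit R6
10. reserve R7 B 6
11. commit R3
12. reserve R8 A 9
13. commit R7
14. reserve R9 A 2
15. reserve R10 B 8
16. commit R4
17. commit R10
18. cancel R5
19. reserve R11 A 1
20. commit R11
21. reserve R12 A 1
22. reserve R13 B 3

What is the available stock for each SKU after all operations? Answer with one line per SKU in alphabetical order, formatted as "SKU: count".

Answer: A: 0
B: 27

Derivation:
Step 1: reserve R1 B 3 -> on_hand[A=28 B=53] avail[A=28 B=50] open={R1}
Step 2: reserve R2 A 4 -> on_hand[A=28 B=53] avail[A=24 B=50] open={R1,R2}
Step 3: reserve R3 A 8 -> on_hand[A=28 B=53] avail[A=16 B=50] open={R1,R2,R3}
Step 4: cancel R1 -> on_hand[A=28 B=53] avail[A=16 B=53] open={R2,R3}
Step 5: reserve R4 A 7 -> on_hand[A=28 B=53] avail[A=9 B=53] open={R2,R3,R4}
Step 6: cancel R2 -> on_hand[A=28 B=53] avail[A=13 B=53] open={R3,R4}
Step 7: reserve R5 A 2 -> on_hand[A=28 B=53] avail[A=11 B=53] open={R3,R4,R5}
Step 8: reserve R6 B 9 -> on_hand[A=28 B=53] avail[A=11 B=44] open={R3,R4,R5,R6}
Step 9: commit R6 -> on_hand[A=28 B=44] avail[A=11 B=44] open={R3,R4,R5}
Step 10: reserve R7 B 6 -> on_hand[A=28 B=44] avail[A=11 B=38] open={R3,R4,R5,R7}
Step 11: commit R3 -> on_hand[A=20 B=44] avail[A=11 B=38] open={R4,R5,R7}
Step 12: reserve R8 A 9 -> on_hand[A=20 B=44] avail[A=2 B=38] open={R4,R5,R7,R8}
Step 13: commit R7 -> on_hand[A=20 B=38] avail[A=2 B=38] open={R4,R5,R8}
Step 14: reserve R9 A 2 -> on_hand[A=20 B=38] avail[A=0 B=38] open={R4,R5,R8,R9}
Step 15: reserve R10 B 8 -> on_hand[A=20 B=38] avail[A=0 B=30] open={R10,R4,R5,R8,R9}
Step 16: commit R4 -> on_hand[A=13 B=38] avail[A=0 B=30] open={R10,R5,R8,R9}
Step 17: commit R10 -> on_hand[A=13 B=30] avail[A=0 B=30] open={R5,R8,R9}
Step 18: cancel R5 -> on_hand[A=13 B=30] avail[A=2 B=30] open={R8,R9}
Step 19: reserve R11 A 1 -> on_hand[A=13 B=30] avail[A=1 B=30] open={R11,R8,R9}
Step 20: commit R11 -> on_hand[A=12 B=30] avail[A=1 B=30] open={R8,R9}
Step 21: reserve R12 A 1 -> on_hand[A=12 B=30] avail[A=0 B=30] open={R12,R8,R9}
Step 22: reserve R13 B 3 -> on_hand[A=12 B=30] avail[A=0 B=27] open={R12,R13,R8,R9}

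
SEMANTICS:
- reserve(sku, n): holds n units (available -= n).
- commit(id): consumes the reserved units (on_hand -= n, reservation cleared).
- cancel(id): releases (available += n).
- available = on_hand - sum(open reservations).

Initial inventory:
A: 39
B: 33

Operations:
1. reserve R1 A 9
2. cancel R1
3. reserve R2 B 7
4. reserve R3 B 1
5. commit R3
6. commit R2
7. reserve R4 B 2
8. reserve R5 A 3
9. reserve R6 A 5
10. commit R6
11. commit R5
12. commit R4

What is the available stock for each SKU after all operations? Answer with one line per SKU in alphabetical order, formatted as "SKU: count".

Step 1: reserve R1 A 9 -> on_hand[A=39 B=33] avail[A=30 B=33] open={R1}
Step 2: cancel R1 -> on_hand[A=39 B=33] avail[A=39 B=33] open={}
Step 3: reserve R2 B 7 -> on_hand[A=39 B=33] avail[A=39 B=26] open={R2}
Step 4: reserve R3 B 1 -> on_hand[A=39 B=33] avail[A=39 B=25] open={R2,R3}
Step 5: commit R3 -> on_hand[A=39 B=32] avail[A=39 B=25] open={R2}
Step 6: commit R2 -> on_hand[A=39 B=25] avail[A=39 B=25] open={}
Step 7: reserve R4 B 2 -> on_hand[A=39 B=25] avail[A=39 B=23] open={R4}
Step 8: reserve R5 A 3 -> on_hand[A=39 B=25] avail[A=36 B=23] open={R4,R5}
Step 9: reserve R6 A 5 -> on_hand[A=39 B=25] avail[A=31 B=23] open={R4,R5,R6}
Step 10: commit R6 -> on_hand[A=34 B=25] avail[A=31 B=23] open={R4,R5}
Step 11: commit R5 -> on_hand[A=31 B=25] avail[A=31 B=23] open={R4}
Step 12: commit R4 -> on_hand[A=31 B=23] avail[A=31 B=23] open={}

Answer: A: 31
B: 23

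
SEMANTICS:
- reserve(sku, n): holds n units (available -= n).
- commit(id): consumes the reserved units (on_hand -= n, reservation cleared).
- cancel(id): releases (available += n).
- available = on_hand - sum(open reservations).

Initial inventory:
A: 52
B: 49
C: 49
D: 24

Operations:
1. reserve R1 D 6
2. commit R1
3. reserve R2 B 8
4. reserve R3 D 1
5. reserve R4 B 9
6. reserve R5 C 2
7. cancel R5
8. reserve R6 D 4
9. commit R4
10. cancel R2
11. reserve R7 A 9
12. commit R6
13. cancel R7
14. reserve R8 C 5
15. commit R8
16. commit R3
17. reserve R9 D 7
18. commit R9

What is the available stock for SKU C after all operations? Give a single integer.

Step 1: reserve R1 D 6 -> on_hand[A=52 B=49 C=49 D=24] avail[A=52 B=49 C=49 D=18] open={R1}
Step 2: commit R1 -> on_hand[A=52 B=49 C=49 D=18] avail[A=52 B=49 C=49 D=18] open={}
Step 3: reserve R2 B 8 -> on_hand[A=52 B=49 C=49 D=18] avail[A=52 B=41 C=49 D=18] open={R2}
Step 4: reserve R3 D 1 -> on_hand[A=52 B=49 C=49 D=18] avail[A=52 B=41 C=49 D=17] open={R2,R3}
Step 5: reserve R4 B 9 -> on_hand[A=52 B=49 C=49 D=18] avail[A=52 B=32 C=49 D=17] open={R2,R3,R4}
Step 6: reserve R5 C 2 -> on_hand[A=52 B=49 C=49 D=18] avail[A=52 B=32 C=47 D=17] open={R2,R3,R4,R5}
Step 7: cancel R5 -> on_hand[A=52 B=49 C=49 D=18] avail[A=52 B=32 C=49 D=17] open={R2,R3,R4}
Step 8: reserve R6 D 4 -> on_hand[A=52 B=49 C=49 D=18] avail[A=52 B=32 C=49 D=13] open={R2,R3,R4,R6}
Step 9: commit R4 -> on_hand[A=52 B=40 C=49 D=18] avail[A=52 B=32 C=49 D=13] open={R2,R3,R6}
Step 10: cancel R2 -> on_hand[A=52 B=40 C=49 D=18] avail[A=52 B=40 C=49 D=13] open={R3,R6}
Step 11: reserve R7 A 9 -> on_hand[A=52 B=40 C=49 D=18] avail[A=43 B=40 C=49 D=13] open={R3,R6,R7}
Step 12: commit R6 -> on_hand[A=52 B=40 C=49 D=14] avail[A=43 B=40 C=49 D=13] open={R3,R7}
Step 13: cancel R7 -> on_hand[A=52 B=40 C=49 D=14] avail[A=52 B=40 C=49 D=13] open={R3}
Step 14: reserve R8 C 5 -> on_hand[A=52 B=40 C=49 D=14] avail[A=52 B=40 C=44 D=13] open={R3,R8}
Step 15: commit R8 -> on_hand[A=52 B=40 C=44 D=14] avail[A=52 B=40 C=44 D=13] open={R3}
Step 16: commit R3 -> on_hand[A=52 B=40 C=44 D=13] avail[A=52 B=40 C=44 D=13] open={}
Step 17: reserve R9 D 7 -> on_hand[A=52 B=40 C=44 D=13] avail[A=52 B=40 C=44 D=6] open={R9}
Step 18: commit R9 -> on_hand[A=52 B=40 C=44 D=6] avail[A=52 B=40 C=44 D=6] open={}
Final available[C] = 44

Answer: 44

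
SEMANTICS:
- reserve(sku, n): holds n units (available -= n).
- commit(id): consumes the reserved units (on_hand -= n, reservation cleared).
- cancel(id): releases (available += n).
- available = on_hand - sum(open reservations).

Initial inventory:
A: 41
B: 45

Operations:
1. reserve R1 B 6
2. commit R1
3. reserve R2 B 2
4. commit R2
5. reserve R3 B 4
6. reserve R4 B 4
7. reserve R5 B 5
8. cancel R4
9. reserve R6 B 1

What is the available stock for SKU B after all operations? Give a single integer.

Step 1: reserve R1 B 6 -> on_hand[A=41 B=45] avail[A=41 B=39] open={R1}
Step 2: commit R1 -> on_hand[A=41 B=39] avail[A=41 B=39] open={}
Step 3: reserve R2 B 2 -> on_hand[A=41 B=39] avail[A=41 B=37] open={R2}
Step 4: commit R2 -> on_hand[A=41 B=37] avail[A=41 B=37] open={}
Step 5: reserve R3 B 4 -> on_hand[A=41 B=37] avail[A=41 B=33] open={R3}
Step 6: reserve R4 B 4 -> on_hand[A=41 B=37] avail[A=41 B=29] open={R3,R4}
Step 7: reserve R5 B 5 -> on_hand[A=41 B=37] avail[A=41 B=24] open={R3,R4,R5}
Step 8: cancel R4 -> on_hand[A=41 B=37] avail[A=41 B=28] open={R3,R5}
Step 9: reserve R6 B 1 -> on_hand[A=41 B=37] avail[A=41 B=27] open={R3,R5,R6}
Final available[B] = 27

Answer: 27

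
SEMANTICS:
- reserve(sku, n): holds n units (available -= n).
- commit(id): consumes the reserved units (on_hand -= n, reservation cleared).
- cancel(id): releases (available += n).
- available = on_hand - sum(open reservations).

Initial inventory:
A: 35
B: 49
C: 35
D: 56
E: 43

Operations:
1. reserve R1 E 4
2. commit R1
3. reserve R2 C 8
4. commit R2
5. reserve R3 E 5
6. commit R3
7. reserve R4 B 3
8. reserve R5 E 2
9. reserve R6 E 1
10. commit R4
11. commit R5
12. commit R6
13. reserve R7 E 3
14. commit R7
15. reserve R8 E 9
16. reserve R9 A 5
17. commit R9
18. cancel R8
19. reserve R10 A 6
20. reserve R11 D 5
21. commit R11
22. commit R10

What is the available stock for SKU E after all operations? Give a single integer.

Answer: 28

Derivation:
Step 1: reserve R1 E 4 -> on_hand[A=35 B=49 C=35 D=56 E=43] avail[A=35 B=49 C=35 D=56 E=39] open={R1}
Step 2: commit R1 -> on_hand[A=35 B=49 C=35 D=56 E=39] avail[A=35 B=49 C=35 D=56 E=39] open={}
Step 3: reserve R2 C 8 -> on_hand[A=35 B=49 C=35 D=56 E=39] avail[A=35 B=49 C=27 D=56 E=39] open={R2}
Step 4: commit R2 -> on_hand[A=35 B=49 C=27 D=56 E=39] avail[A=35 B=49 C=27 D=56 E=39] open={}
Step 5: reserve R3 E 5 -> on_hand[A=35 B=49 C=27 D=56 E=39] avail[A=35 B=49 C=27 D=56 E=34] open={R3}
Step 6: commit R3 -> on_hand[A=35 B=49 C=27 D=56 E=34] avail[A=35 B=49 C=27 D=56 E=34] open={}
Step 7: reserve R4 B 3 -> on_hand[A=35 B=49 C=27 D=56 E=34] avail[A=35 B=46 C=27 D=56 E=34] open={R4}
Step 8: reserve R5 E 2 -> on_hand[A=35 B=49 C=27 D=56 E=34] avail[A=35 B=46 C=27 D=56 E=32] open={R4,R5}
Step 9: reserve R6 E 1 -> on_hand[A=35 B=49 C=27 D=56 E=34] avail[A=35 B=46 C=27 D=56 E=31] open={R4,R5,R6}
Step 10: commit R4 -> on_hand[A=35 B=46 C=27 D=56 E=34] avail[A=35 B=46 C=27 D=56 E=31] open={R5,R6}
Step 11: commit R5 -> on_hand[A=35 B=46 C=27 D=56 E=32] avail[A=35 B=46 C=27 D=56 E=31] open={R6}
Step 12: commit R6 -> on_hand[A=35 B=46 C=27 D=56 E=31] avail[A=35 B=46 C=27 D=56 E=31] open={}
Step 13: reserve R7 E 3 -> on_hand[A=35 B=46 C=27 D=56 E=31] avail[A=35 B=46 C=27 D=56 E=28] open={R7}
Step 14: commit R7 -> on_hand[A=35 B=46 C=27 D=56 E=28] avail[A=35 B=46 C=27 D=56 E=28] open={}
Step 15: reserve R8 E 9 -> on_hand[A=35 B=46 C=27 D=56 E=28] avail[A=35 B=46 C=27 D=56 E=19] open={R8}
Step 16: reserve R9 A 5 -> on_hand[A=35 B=46 C=27 D=56 E=28] avail[A=30 B=46 C=27 D=56 E=19] open={R8,R9}
Step 17: commit R9 -> on_hand[A=30 B=46 C=27 D=56 E=28] avail[A=30 B=46 C=27 D=56 E=19] open={R8}
Step 18: cancel R8 -> on_hand[A=30 B=46 C=27 D=56 E=28] avail[A=30 B=46 C=27 D=56 E=28] open={}
Step 19: reserve R10 A 6 -> on_hand[A=30 B=46 C=27 D=56 E=28] avail[A=24 B=46 C=27 D=56 E=28] open={R10}
Step 20: reserve R11 D 5 -> on_hand[A=30 B=46 C=27 D=56 E=28] avail[A=24 B=46 C=27 D=51 E=28] open={R10,R11}
Step 21: commit R11 -> on_hand[A=30 B=46 C=27 D=51 E=28] avail[A=24 B=46 C=27 D=51 E=28] open={R10}
Step 22: commit R10 -> on_hand[A=24 B=46 C=27 D=51 E=28] avail[A=24 B=46 C=27 D=51 E=28] open={}
Final available[E] = 28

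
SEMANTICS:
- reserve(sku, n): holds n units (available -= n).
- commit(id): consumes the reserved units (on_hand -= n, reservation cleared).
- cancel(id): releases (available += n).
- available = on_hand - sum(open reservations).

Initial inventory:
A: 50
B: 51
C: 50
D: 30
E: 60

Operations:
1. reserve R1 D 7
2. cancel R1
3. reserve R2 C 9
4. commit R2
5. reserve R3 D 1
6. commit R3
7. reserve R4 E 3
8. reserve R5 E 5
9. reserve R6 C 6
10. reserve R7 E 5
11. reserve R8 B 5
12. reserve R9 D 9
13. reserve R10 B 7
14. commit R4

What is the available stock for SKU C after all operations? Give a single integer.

Step 1: reserve R1 D 7 -> on_hand[A=50 B=51 C=50 D=30 E=60] avail[A=50 B=51 C=50 D=23 E=60] open={R1}
Step 2: cancel R1 -> on_hand[A=50 B=51 C=50 D=30 E=60] avail[A=50 B=51 C=50 D=30 E=60] open={}
Step 3: reserve R2 C 9 -> on_hand[A=50 B=51 C=50 D=30 E=60] avail[A=50 B=51 C=41 D=30 E=60] open={R2}
Step 4: commit R2 -> on_hand[A=50 B=51 C=41 D=30 E=60] avail[A=50 B=51 C=41 D=30 E=60] open={}
Step 5: reserve R3 D 1 -> on_hand[A=50 B=51 C=41 D=30 E=60] avail[A=50 B=51 C=41 D=29 E=60] open={R3}
Step 6: commit R3 -> on_hand[A=50 B=51 C=41 D=29 E=60] avail[A=50 B=51 C=41 D=29 E=60] open={}
Step 7: reserve R4 E 3 -> on_hand[A=50 B=51 C=41 D=29 E=60] avail[A=50 B=51 C=41 D=29 E=57] open={R4}
Step 8: reserve R5 E 5 -> on_hand[A=50 B=51 C=41 D=29 E=60] avail[A=50 B=51 C=41 D=29 E=52] open={R4,R5}
Step 9: reserve R6 C 6 -> on_hand[A=50 B=51 C=41 D=29 E=60] avail[A=50 B=51 C=35 D=29 E=52] open={R4,R5,R6}
Step 10: reserve R7 E 5 -> on_hand[A=50 B=51 C=41 D=29 E=60] avail[A=50 B=51 C=35 D=29 E=47] open={R4,R5,R6,R7}
Step 11: reserve R8 B 5 -> on_hand[A=50 B=51 C=41 D=29 E=60] avail[A=50 B=46 C=35 D=29 E=47] open={R4,R5,R6,R7,R8}
Step 12: reserve R9 D 9 -> on_hand[A=50 B=51 C=41 D=29 E=60] avail[A=50 B=46 C=35 D=20 E=47] open={R4,R5,R6,R7,R8,R9}
Step 13: reserve R10 B 7 -> on_hand[A=50 B=51 C=41 D=29 E=60] avail[A=50 B=39 C=35 D=20 E=47] open={R10,R4,R5,R6,R7,R8,R9}
Step 14: commit R4 -> on_hand[A=50 B=51 C=41 D=29 E=57] avail[A=50 B=39 C=35 D=20 E=47] open={R10,R5,R6,R7,R8,R9}
Final available[C] = 35

Answer: 35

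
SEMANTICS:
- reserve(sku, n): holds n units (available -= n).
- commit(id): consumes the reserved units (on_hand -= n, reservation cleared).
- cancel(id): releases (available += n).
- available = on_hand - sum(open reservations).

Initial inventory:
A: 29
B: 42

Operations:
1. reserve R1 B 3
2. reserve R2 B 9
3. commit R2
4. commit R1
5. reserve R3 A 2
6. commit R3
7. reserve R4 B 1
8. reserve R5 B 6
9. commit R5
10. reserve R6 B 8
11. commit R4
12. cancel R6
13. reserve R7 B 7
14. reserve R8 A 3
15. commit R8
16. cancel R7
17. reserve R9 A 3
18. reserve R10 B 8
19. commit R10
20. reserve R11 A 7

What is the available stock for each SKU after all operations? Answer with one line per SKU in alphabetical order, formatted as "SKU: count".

Answer: A: 14
B: 15

Derivation:
Step 1: reserve R1 B 3 -> on_hand[A=29 B=42] avail[A=29 B=39] open={R1}
Step 2: reserve R2 B 9 -> on_hand[A=29 B=42] avail[A=29 B=30] open={R1,R2}
Step 3: commit R2 -> on_hand[A=29 B=33] avail[A=29 B=30] open={R1}
Step 4: commit R1 -> on_hand[A=29 B=30] avail[A=29 B=30] open={}
Step 5: reserve R3 A 2 -> on_hand[A=29 B=30] avail[A=27 B=30] open={R3}
Step 6: commit R3 -> on_hand[A=27 B=30] avail[A=27 B=30] open={}
Step 7: reserve R4 B 1 -> on_hand[A=27 B=30] avail[A=27 B=29] open={R4}
Step 8: reserve R5 B 6 -> on_hand[A=27 B=30] avail[A=27 B=23] open={R4,R5}
Step 9: commit R5 -> on_hand[A=27 B=24] avail[A=27 B=23] open={R4}
Step 10: reserve R6 B 8 -> on_hand[A=27 B=24] avail[A=27 B=15] open={R4,R6}
Step 11: commit R4 -> on_hand[A=27 B=23] avail[A=27 B=15] open={R6}
Step 12: cancel R6 -> on_hand[A=27 B=23] avail[A=27 B=23] open={}
Step 13: reserve R7 B 7 -> on_hand[A=27 B=23] avail[A=27 B=16] open={R7}
Step 14: reserve R8 A 3 -> on_hand[A=27 B=23] avail[A=24 B=16] open={R7,R8}
Step 15: commit R8 -> on_hand[A=24 B=23] avail[A=24 B=16] open={R7}
Step 16: cancel R7 -> on_hand[A=24 B=23] avail[A=24 B=23] open={}
Step 17: reserve R9 A 3 -> on_hand[A=24 B=23] avail[A=21 B=23] open={R9}
Step 18: reserve R10 B 8 -> on_hand[A=24 B=23] avail[A=21 B=15] open={R10,R9}
Step 19: commit R10 -> on_hand[A=24 B=15] avail[A=21 B=15] open={R9}
Step 20: reserve R11 A 7 -> on_hand[A=24 B=15] avail[A=14 B=15] open={R11,R9}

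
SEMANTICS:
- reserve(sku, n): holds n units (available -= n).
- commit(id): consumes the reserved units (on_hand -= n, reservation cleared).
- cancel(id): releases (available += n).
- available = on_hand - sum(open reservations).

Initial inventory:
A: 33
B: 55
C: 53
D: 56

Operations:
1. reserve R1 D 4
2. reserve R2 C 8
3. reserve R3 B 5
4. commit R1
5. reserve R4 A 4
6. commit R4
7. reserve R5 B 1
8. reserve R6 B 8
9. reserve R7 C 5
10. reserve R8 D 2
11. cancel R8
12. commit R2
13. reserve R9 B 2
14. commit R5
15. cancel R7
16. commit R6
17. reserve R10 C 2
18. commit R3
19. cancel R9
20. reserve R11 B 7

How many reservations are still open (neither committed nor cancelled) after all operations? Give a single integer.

Step 1: reserve R1 D 4 -> on_hand[A=33 B=55 C=53 D=56] avail[A=33 B=55 C=53 D=52] open={R1}
Step 2: reserve R2 C 8 -> on_hand[A=33 B=55 C=53 D=56] avail[A=33 B=55 C=45 D=52] open={R1,R2}
Step 3: reserve R3 B 5 -> on_hand[A=33 B=55 C=53 D=56] avail[A=33 B=50 C=45 D=52] open={R1,R2,R3}
Step 4: commit R1 -> on_hand[A=33 B=55 C=53 D=52] avail[A=33 B=50 C=45 D=52] open={R2,R3}
Step 5: reserve R4 A 4 -> on_hand[A=33 B=55 C=53 D=52] avail[A=29 B=50 C=45 D=52] open={R2,R3,R4}
Step 6: commit R4 -> on_hand[A=29 B=55 C=53 D=52] avail[A=29 B=50 C=45 D=52] open={R2,R3}
Step 7: reserve R5 B 1 -> on_hand[A=29 B=55 C=53 D=52] avail[A=29 B=49 C=45 D=52] open={R2,R3,R5}
Step 8: reserve R6 B 8 -> on_hand[A=29 B=55 C=53 D=52] avail[A=29 B=41 C=45 D=52] open={R2,R3,R5,R6}
Step 9: reserve R7 C 5 -> on_hand[A=29 B=55 C=53 D=52] avail[A=29 B=41 C=40 D=52] open={R2,R3,R5,R6,R7}
Step 10: reserve R8 D 2 -> on_hand[A=29 B=55 C=53 D=52] avail[A=29 B=41 C=40 D=50] open={R2,R3,R5,R6,R7,R8}
Step 11: cancel R8 -> on_hand[A=29 B=55 C=53 D=52] avail[A=29 B=41 C=40 D=52] open={R2,R3,R5,R6,R7}
Step 12: commit R2 -> on_hand[A=29 B=55 C=45 D=52] avail[A=29 B=41 C=40 D=52] open={R3,R5,R6,R7}
Step 13: reserve R9 B 2 -> on_hand[A=29 B=55 C=45 D=52] avail[A=29 B=39 C=40 D=52] open={R3,R5,R6,R7,R9}
Step 14: commit R5 -> on_hand[A=29 B=54 C=45 D=52] avail[A=29 B=39 C=40 D=52] open={R3,R6,R7,R9}
Step 15: cancel R7 -> on_hand[A=29 B=54 C=45 D=52] avail[A=29 B=39 C=45 D=52] open={R3,R6,R9}
Step 16: commit R6 -> on_hand[A=29 B=46 C=45 D=52] avail[A=29 B=39 C=45 D=52] open={R3,R9}
Step 17: reserve R10 C 2 -> on_hand[A=29 B=46 C=45 D=52] avail[A=29 B=39 C=43 D=52] open={R10,R3,R9}
Step 18: commit R3 -> on_hand[A=29 B=41 C=45 D=52] avail[A=29 B=39 C=43 D=52] open={R10,R9}
Step 19: cancel R9 -> on_hand[A=29 B=41 C=45 D=52] avail[A=29 B=41 C=43 D=52] open={R10}
Step 20: reserve R11 B 7 -> on_hand[A=29 B=41 C=45 D=52] avail[A=29 B=34 C=43 D=52] open={R10,R11}
Open reservations: ['R10', 'R11'] -> 2

Answer: 2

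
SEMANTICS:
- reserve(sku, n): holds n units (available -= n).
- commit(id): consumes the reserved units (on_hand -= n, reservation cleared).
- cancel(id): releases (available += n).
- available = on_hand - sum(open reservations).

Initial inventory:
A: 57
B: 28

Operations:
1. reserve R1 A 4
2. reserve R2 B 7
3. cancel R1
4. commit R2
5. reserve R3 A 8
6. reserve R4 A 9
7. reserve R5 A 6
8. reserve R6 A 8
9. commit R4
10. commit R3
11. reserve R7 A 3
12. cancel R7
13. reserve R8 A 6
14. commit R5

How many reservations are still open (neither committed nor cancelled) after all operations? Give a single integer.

Step 1: reserve R1 A 4 -> on_hand[A=57 B=28] avail[A=53 B=28] open={R1}
Step 2: reserve R2 B 7 -> on_hand[A=57 B=28] avail[A=53 B=21] open={R1,R2}
Step 3: cancel R1 -> on_hand[A=57 B=28] avail[A=57 B=21] open={R2}
Step 4: commit R2 -> on_hand[A=57 B=21] avail[A=57 B=21] open={}
Step 5: reserve R3 A 8 -> on_hand[A=57 B=21] avail[A=49 B=21] open={R3}
Step 6: reserve R4 A 9 -> on_hand[A=57 B=21] avail[A=40 B=21] open={R3,R4}
Step 7: reserve R5 A 6 -> on_hand[A=57 B=21] avail[A=34 B=21] open={R3,R4,R5}
Step 8: reserve R6 A 8 -> on_hand[A=57 B=21] avail[A=26 B=21] open={R3,R4,R5,R6}
Step 9: commit R4 -> on_hand[A=48 B=21] avail[A=26 B=21] open={R3,R5,R6}
Step 10: commit R3 -> on_hand[A=40 B=21] avail[A=26 B=21] open={R5,R6}
Step 11: reserve R7 A 3 -> on_hand[A=40 B=21] avail[A=23 B=21] open={R5,R6,R7}
Step 12: cancel R7 -> on_hand[A=40 B=21] avail[A=26 B=21] open={R5,R6}
Step 13: reserve R8 A 6 -> on_hand[A=40 B=21] avail[A=20 B=21] open={R5,R6,R8}
Step 14: commit R5 -> on_hand[A=34 B=21] avail[A=20 B=21] open={R6,R8}
Open reservations: ['R6', 'R8'] -> 2

Answer: 2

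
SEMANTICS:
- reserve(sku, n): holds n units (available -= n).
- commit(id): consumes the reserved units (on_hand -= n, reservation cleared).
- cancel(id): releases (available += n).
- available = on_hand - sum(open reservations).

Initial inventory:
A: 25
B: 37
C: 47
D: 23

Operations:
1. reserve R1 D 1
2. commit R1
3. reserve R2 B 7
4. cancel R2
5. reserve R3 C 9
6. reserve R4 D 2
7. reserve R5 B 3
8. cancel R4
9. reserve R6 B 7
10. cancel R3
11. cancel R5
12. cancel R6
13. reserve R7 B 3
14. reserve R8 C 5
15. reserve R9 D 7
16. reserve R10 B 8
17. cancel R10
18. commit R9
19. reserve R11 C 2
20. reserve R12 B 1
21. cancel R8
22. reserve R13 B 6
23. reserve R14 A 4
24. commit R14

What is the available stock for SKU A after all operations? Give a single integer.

Step 1: reserve R1 D 1 -> on_hand[A=25 B=37 C=47 D=23] avail[A=25 B=37 C=47 D=22] open={R1}
Step 2: commit R1 -> on_hand[A=25 B=37 C=47 D=22] avail[A=25 B=37 C=47 D=22] open={}
Step 3: reserve R2 B 7 -> on_hand[A=25 B=37 C=47 D=22] avail[A=25 B=30 C=47 D=22] open={R2}
Step 4: cancel R2 -> on_hand[A=25 B=37 C=47 D=22] avail[A=25 B=37 C=47 D=22] open={}
Step 5: reserve R3 C 9 -> on_hand[A=25 B=37 C=47 D=22] avail[A=25 B=37 C=38 D=22] open={R3}
Step 6: reserve R4 D 2 -> on_hand[A=25 B=37 C=47 D=22] avail[A=25 B=37 C=38 D=20] open={R3,R4}
Step 7: reserve R5 B 3 -> on_hand[A=25 B=37 C=47 D=22] avail[A=25 B=34 C=38 D=20] open={R3,R4,R5}
Step 8: cancel R4 -> on_hand[A=25 B=37 C=47 D=22] avail[A=25 B=34 C=38 D=22] open={R3,R5}
Step 9: reserve R6 B 7 -> on_hand[A=25 B=37 C=47 D=22] avail[A=25 B=27 C=38 D=22] open={R3,R5,R6}
Step 10: cancel R3 -> on_hand[A=25 B=37 C=47 D=22] avail[A=25 B=27 C=47 D=22] open={R5,R6}
Step 11: cancel R5 -> on_hand[A=25 B=37 C=47 D=22] avail[A=25 B=30 C=47 D=22] open={R6}
Step 12: cancel R6 -> on_hand[A=25 B=37 C=47 D=22] avail[A=25 B=37 C=47 D=22] open={}
Step 13: reserve R7 B 3 -> on_hand[A=25 B=37 C=47 D=22] avail[A=25 B=34 C=47 D=22] open={R7}
Step 14: reserve R8 C 5 -> on_hand[A=25 B=37 C=47 D=22] avail[A=25 B=34 C=42 D=22] open={R7,R8}
Step 15: reserve R9 D 7 -> on_hand[A=25 B=37 C=47 D=22] avail[A=25 B=34 C=42 D=15] open={R7,R8,R9}
Step 16: reserve R10 B 8 -> on_hand[A=25 B=37 C=47 D=22] avail[A=25 B=26 C=42 D=15] open={R10,R7,R8,R9}
Step 17: cancel R10 -> on_hand[A=25 B=37 C=47 D=22] avail[A=25 B=34 C=42 D=15] open={R7,R8,R9}
Step 18: commit R9 -> on_hand[A=25 B=37 C=47 D=15] avail[A=25 B=34 C=42 D=15] open={R7,R8}
Step 19: reserve R11 C 2 -> on_hand[A=25 B=37 C=47 D=15] avail[A=25 B=34 C=40 D=15] open={R11,R7,R8}
Step 20: reserve R12 B 1 -> on_hand[A=25 B=37 C=47 D=15] avail[A=25 B=33 C=40 D=15] open={R11,R12,R7,R8}
Step 21: cancel R8 -> on_hand[A=25 B=37 C=47 D=15] avail[A=25 B=33 C=45 D=15] open={R11,R12,R7}
Step 22: reserve R13 B 6 -> on_hand[A=25 B=37 C=47 D=15] avail[A=25 B=27 C=45 D=15] open={R11,R12,R13,R7}
Step 23: reserve R14 A 4 -> on_hand[A=25 B=37 C=47 D=15] avail[A=21 B=27 C=45 D=15] open={R11,R12,R13,R14,R7}
Step 24: commit R14 -> on_hand[A=21 B=37 C=47 D=15] avail[A=21 B=27 C=45 D=15] open={R11,R12,R13,R7}
Final available[A] = 21

Answer: 21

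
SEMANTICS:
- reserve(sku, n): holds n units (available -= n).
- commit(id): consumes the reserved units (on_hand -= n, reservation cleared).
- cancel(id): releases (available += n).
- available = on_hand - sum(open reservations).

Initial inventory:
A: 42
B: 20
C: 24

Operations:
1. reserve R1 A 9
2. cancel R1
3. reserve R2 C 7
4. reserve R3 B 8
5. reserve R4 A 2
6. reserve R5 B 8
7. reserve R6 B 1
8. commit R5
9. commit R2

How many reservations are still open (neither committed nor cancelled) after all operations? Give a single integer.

Answer: 3

Derivation:
Step 1: reserve R1 A 9 -> on_hand[A=42 B=20 C=24] avail[A=33 B=20 C=24] open={R1}
Step 2: cancel R1 -> on_hand[A=42 B=20 C=24] avail[A=42 B=20 C=24] open={}
Step 3: reserve R2 C 7 -> on_hand[A=42 B=20 C=24] avail[A=42 B=20 C=17] open={R2}
Step 4: reserve R3 B 8 -> on_hand[A=42 B=20 C=24] avail[A=42 B=12 C=17] open={R2,R3}
Step 5: reserve R4 A 2 -> on_hand[A=42 B=20 C=24] avail[A=40 B=12 C=17] open={R2,R3,R4}
Step 6: reserve R5 B 8 -> on_hand[A=42 B=20 C=24] avail[A=40 B=4 C=17] open={R2,R3,R4,R5}
Step 7: reserve R6 B 1 -> on_hand[A=42 B=20 C=24] avail[A=40 B=3 C=17] open={R2,R3,R4,R5,R6}
Step 8: commit R5 -> on_hand[A=42 B=12 C=24] avail[A=40 B=3 C=17] open={R2,R3,R4,R6}
Step 9: commit R2 -> on_hand[A=42 B=12 C=17] avail[A=40 B=3 C=17] open={R3,R4,R6}
Open reservations: ['R3', 'R4', 'R6'] -> 3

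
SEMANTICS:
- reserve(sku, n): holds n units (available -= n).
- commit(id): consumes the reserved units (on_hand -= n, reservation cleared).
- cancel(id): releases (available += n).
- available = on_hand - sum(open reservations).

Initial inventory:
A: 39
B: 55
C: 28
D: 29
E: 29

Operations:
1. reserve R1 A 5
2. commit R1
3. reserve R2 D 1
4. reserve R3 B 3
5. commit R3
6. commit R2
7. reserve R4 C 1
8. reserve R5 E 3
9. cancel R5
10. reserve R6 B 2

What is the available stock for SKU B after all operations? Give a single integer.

Answer: 50

Derivation:
Step 1: reserve R1 A 5 -> on_hand[A=39 B=55 C=28 D=29 E=29] avail[A=34 B=55 C=28 D=29 E=29] open={R1}
Step 2: commit R1 -> on_hand[A=34 B=55 C=28 D=29 E=29] avail[A=34 B=55 C=28 D=29 E=29] open={}
Step 3: reserve R2 D 1 -> on_hand[A=34 B=55 C=28 D=29 E=29] avail[A=34 B=55 C=28 D=28 E=29] open={R2}
Step 4: reserve R3 B 3 -> on_hand[A=34 B=55 C=28 D=29 E=29] avail[A=34 B=52 C=28 D=28 E=29] open={R2,R3}
Step 5: commit R3 -> on_hand[A=34 B=52 C=28 D=29 E=29] avail[A=34 B=52 C=28 D=28 E=29] open={R2}
Step 6: commit R2 -> on_hand[A=34 B=52 C=28 D=28 E=29] avail[A=34 B=52 C=28 D=28 E=29] open={}
Step 7: reserve R4 C 1 -> on_hand[A=34 B=52 C=28 D=28 E=29] avail[A=34 B=52 C=27 D=28 E=29] open={R4}
Step 8: reserve R5 E 3 -> on_hand[A=34 B=52 C=28 D=28 E=29] avail[A=34 B=52 C=27 D=28 E=26] open={R4,R5}
Step 9: cancel R5 -> on_hand[A=34 B=52 C=28 D=28 E=29] avail[A=34 B=52 C=27 D=28 E=29] open={R4}
Step 10: reserve R6 B 2 -> on_hand[A=34 B=52 C=28 D=28 E=29] avail[A=34 B=50 C=27 D=28 E=29] open={R4,R6}
Final available[B] = 50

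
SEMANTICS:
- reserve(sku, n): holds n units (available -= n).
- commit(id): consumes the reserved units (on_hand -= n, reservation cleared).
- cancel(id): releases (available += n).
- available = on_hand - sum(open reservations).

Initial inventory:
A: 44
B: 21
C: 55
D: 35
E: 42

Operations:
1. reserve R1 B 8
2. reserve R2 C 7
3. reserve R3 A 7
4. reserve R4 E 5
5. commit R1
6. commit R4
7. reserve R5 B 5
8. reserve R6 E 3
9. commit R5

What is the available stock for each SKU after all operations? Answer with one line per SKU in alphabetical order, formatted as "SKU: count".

Step 1: reserve R1 B 8 -> on_hand[A=44 B=21 C=55 D=35 E=42] avail[A=44 B=13 C=55 D=35 E=42] open={R1}
Step 2: reserve R2 C 7 -> on_hand[A=44 B=21 C=55 D=35 E=42] avail[A=44 B=13 C=48 D=35 E=42] open={R1,R2}
Step 3: reserve R3 A 7 -> on_hand[A=44 B=21 C=55 D=35 E=42] avail[A=37 B=13 C=48 D=35 E=42] open={R1,R2,R3}
Step 4: reserve R4 E 5 -> on_hand[A=44 B=21 C=55 D=35 E=42] avail[A=37 B=13 C=48 D=35 E=37] open={R1,R2,R3,R4}
Step 5: commit R1 -> on_hand[A=44 B=13 C=55 D=35 E=42] avail[A=37 B=13 C=48 D=35 E=37] open={R2,R3,R4}
Step 6: commit R4 -> on_hand[A=44 B=13 C=55 D=35 E=37] avail[A=37 B=13 C=48 D=35 E=37] open={R2,R3}
Step 7: reserve R5 B 5 -> on_hand[A=44 B=13 C=55 D=35 E=37] avail[A=37 B=8 C=48 D=35 E=37] open={R2,R3,R5}
Step 8: reserve R6 E 3 -> on_hand[A=44 B=13 C=55 D=35 E=37] avail[A=37 B=8 C=48 D=35 E=34] open={R2,R3,R5,R6}
Step 9: commit R5 -> on_hand[A=44 B=8 C=55 D=35 E=37] avail[A=37 B=8 C=48 D=35 E=34] open={R2,R3,R6}

Answer: A: 37
B: 8
C: 48
D: 35
E: 34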